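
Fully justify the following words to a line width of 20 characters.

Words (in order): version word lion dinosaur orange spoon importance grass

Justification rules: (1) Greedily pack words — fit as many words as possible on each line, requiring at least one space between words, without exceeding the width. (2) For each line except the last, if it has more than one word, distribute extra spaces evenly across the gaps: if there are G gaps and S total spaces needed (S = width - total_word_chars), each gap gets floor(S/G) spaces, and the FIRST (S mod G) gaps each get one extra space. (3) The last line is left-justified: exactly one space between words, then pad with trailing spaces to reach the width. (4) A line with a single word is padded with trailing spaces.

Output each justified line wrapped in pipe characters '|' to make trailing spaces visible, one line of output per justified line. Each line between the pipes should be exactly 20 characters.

Line 1: ['version', 'word', 'lion'] (min_width=17, slack=3)
Line 2: ['dinosaur', 'orange'] (min_width=15, slack=5)
Line 3: ['spoon', 'importance'] (min_width=16, slack=4)
Line 4: ['grass'] (min_width=5, slack=15)

Answer: |version   word  lion|
|dinosaur      orange|
|spoon     importance|
|grass               |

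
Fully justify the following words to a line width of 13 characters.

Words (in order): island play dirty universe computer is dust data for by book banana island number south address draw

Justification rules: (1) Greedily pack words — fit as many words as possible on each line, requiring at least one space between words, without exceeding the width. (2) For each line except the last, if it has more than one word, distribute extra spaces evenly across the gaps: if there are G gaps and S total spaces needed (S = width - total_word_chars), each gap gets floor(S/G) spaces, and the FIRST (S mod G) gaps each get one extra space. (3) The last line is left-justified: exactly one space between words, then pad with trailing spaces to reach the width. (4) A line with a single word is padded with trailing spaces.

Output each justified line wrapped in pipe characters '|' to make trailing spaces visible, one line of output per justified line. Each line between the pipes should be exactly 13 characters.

Answer: |island   play|
|dirty        |
|universe     |
|computer   is|
|dust data for|
|by       book|
|banana island|
|number  south|
|address draw |

Derivation:
Line 1: ['island', 'play'] (min_width=11, slack=2)
Line 2: ['dirty'] (min_width=5, slack=8)
Line 3: ['universe'] (min_width=8, slack=5)
Line 4: ['computer', 'is'] (min_width=11, slack=2)
Line 5: ['dust', 'data', 'for'] (min_width=13, slack=0)
Line 6: ['by', 'book'] (min_width=7, slack=6)
Line 7: ['banana', 'island'] (min_width=13, slack=0)
Line 8: ['number', 'south'] (min_width=12, slack=1)
Line 9: ['address', 'draw'] (min_width=12, slack=1)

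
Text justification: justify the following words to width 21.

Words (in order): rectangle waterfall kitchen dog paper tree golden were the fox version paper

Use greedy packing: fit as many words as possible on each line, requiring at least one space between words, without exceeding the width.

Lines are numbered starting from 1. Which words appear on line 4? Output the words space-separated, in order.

Answer: fox version paper

Derivation:
Line 1: ['rectangle', 'waterfall'] (min_width=19, slack=2)
Line 2: ['kitchen', 'dog', 'paper'] (min_width=17, slack=4)
Line 3: ['tree', 'golden', 'were', 'the'] (min_width=20, slack=1)
Line 4: ['fox', 'version', 'paper'] (min_width=17, slack=4)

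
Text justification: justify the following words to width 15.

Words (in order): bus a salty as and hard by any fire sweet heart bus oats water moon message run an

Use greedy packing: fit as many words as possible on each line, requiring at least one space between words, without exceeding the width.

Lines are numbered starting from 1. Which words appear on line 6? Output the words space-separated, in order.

Line 1: ['bus', 'a', 'salty', 'as'] (min_width=14, slack=1)
Line 2: ['and', 'hard', 'by', 'any'] (min_width=15, slack=0)
Line 3: ['fire', 'sweet'] (min_width=10, slack=5)
Line 4: ['heart', 'bus', 'oats'] (min_width=14, slack=1)
Line 5: ['water', 'moon'] (min_width=10, slack=5)
Line 6: ['message', 'run', 'an'] (min_width=14, slack=1)

Answer: message run an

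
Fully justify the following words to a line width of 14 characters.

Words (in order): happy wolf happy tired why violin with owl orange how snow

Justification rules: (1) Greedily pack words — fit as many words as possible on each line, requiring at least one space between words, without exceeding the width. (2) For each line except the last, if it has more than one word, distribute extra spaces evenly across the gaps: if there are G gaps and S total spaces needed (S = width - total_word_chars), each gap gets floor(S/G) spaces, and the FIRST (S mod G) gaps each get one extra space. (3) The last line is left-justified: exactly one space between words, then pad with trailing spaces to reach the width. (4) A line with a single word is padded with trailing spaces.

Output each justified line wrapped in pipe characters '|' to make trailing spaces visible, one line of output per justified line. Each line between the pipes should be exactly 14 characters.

Line 1: ['happy', 'wolf'] (min_width=10, slack=4)
Line 2: ['happy', 'tired'] (min_width=11, slack=3)
Line 3: ['why', 'violin'] (min_width=10, slack=4)
Line 4: ['with', 'owl'] (min_width=8, slack=6)
Line 5: ['orange', 'how'] (min_width=10, slack=4)
Line 6: ['snow'] (min_width=4, slack=10)

Answer: |happy     wolf|
|happy    tired|
|why     violin|
|with       owl|
|orange     how|
|snow          |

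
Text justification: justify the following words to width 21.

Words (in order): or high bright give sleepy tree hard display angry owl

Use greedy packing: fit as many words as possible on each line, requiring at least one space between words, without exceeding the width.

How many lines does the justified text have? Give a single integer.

Line 1: ['or', 'high', 'bright', 'give'] (min_width=19, slack=2)
Line 2: ['sleepy', 'tree', 'hard'] (min_width=16, slack=5)
Line 3: ['display', 'angry', 'owl'] (min_width=17, slack=4)
Total lines: 3

Answer: 3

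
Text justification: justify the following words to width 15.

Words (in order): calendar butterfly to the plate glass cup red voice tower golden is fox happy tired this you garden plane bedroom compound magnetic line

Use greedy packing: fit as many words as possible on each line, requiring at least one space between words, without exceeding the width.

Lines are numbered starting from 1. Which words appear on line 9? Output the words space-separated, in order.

Answer: compound

Derivation:
Line 1: ['calendar'] (min_width=8, slack=7)
Line 2: ['butterfly', 'to'] (min_width=12, slack=3)
Line 3: ['the', 'plate', 'glass'] (min_width=15, slack=0)
Line 4: ['cup', 'red', 'voice'] (min_width=13, slack=2)
Line 5: ['tower', 'golden', 'is'] (min_width=15, slack=0)
Line 6: ['fox', 'happy', 'tired'] (min_width=15, slack=0)
Line 7: ['this', 'you', 'garden'] (min_width=15, slack=0)
Line 8: ['plane', 'bedroom'] (min_width=13, slack=2)
Line 9: ['compound'] (min_width=8, slack=7)
Line 10: ['magnetic', 'line'] (min_width=13, slack=2)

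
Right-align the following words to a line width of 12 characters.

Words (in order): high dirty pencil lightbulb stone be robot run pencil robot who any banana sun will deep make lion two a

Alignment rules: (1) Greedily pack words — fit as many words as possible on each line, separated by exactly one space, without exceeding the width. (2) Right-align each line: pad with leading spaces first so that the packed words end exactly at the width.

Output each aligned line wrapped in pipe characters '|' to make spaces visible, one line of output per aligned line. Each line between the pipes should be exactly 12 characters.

Line 1: ['high', 'dirty'] (min_width=10, slack=2)
Line 2: ['pencil'] (min_width=6, slack=6)
Line 3: ['lightbulb'] (min_width=9, slack=3)
Line 4: ['stone', 'be'] (min_width=8, slack=4)
Line 5: ['robot', 'run'] (min_width=9, slack=3)
Line 6: ['pencil', 'robot'] (min_width=12, slack=0)
Line 7: ['who', 'any'] (min_width=7, slack=5)
Line 8: ['banana', 'sun'] (min_width=10, slack=2)
Line 9: ['will', 'deep'] (min_width=9, slack=3)
Line 10: ['make', 'lion'] (min_width=9, slack=3)
Line 11: ['two', 'a'] (min_width=5, slack=7)

Answer: |  high dirty|
|      pencil|
|   lightbulb|
|    stone be|
|   robot run|
|pencil robot|
|     who any|
|  banana sun|
|   will deep|
|   make lion|
|       two a|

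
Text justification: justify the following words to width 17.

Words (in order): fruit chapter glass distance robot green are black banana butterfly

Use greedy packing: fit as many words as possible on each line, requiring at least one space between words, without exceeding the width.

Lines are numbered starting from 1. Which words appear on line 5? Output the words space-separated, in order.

Line 1: ['fruit', 'chapter'] (min_width=13, slack=4)
Line 2: ['glass', 'distance'] (min_width=14, slack=3)
Line 3: ['robot', 'green', 'are'] (min_width=15, slack=2)
Line 4: ['black', 'banana'] (min_width=12, slack=5)
Line 5: ['butterfly'] (min_width=9, slack=8)

Answer: butterfly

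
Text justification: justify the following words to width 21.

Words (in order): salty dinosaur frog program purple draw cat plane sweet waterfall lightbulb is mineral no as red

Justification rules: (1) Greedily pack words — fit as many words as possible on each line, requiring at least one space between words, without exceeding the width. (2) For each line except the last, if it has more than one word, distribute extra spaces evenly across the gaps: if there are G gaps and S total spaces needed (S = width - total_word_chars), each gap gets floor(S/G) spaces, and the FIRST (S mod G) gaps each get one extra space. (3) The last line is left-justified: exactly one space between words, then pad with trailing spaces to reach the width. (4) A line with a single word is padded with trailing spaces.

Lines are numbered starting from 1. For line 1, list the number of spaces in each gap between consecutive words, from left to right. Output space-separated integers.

Answer: 2 2

Derivation:
Line 1: ['salty', 'dinosaur', 'frog'] (min_width=19, slack=2)
Line 2: ['program', 'purple', 'draw'] (min_width=19, slack=2)
Line 3: ['cat', 'plane', 'sweet'] (min_width=15, slack=6)
Line 4: ['waterfall', 'lightbulb'] (min_width=19, slack=2)
Line 5: ['is', 'mineral', 'no', 'as', 'red'] (min_width=20, slack=1)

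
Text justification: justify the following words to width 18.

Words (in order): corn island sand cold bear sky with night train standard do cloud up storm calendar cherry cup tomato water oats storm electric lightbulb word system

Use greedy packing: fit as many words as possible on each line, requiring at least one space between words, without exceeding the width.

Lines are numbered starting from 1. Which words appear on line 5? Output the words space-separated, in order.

Line 1: ['corn', 'island', 'sand'] (min_width=16, slack=2)
Line 2: ['cold', 'bear', 'sky', 'with'] (min_width=18, slack=0)
Line 3: ['night', 'train'] (min_width=11, slack=7)
Line 4: ['standard', 'do', 'cloud'] (min_width=17, slack=1)
Line 5: ['up', 'storm', 'calendar'] (min_width=17, slack=1)
Line 6: ['cherry', 'cup', 'tomato'] (min_width=17, slack=1)
Line 7: ['water', 'oats', 'storm'] (min_width=16, slack=2)
Line 8: ['electric', 'lightbulb'] (min_width=18, slack=0)
Line 9: ['word', 'system'] (min_width=11, slack=7)

Answer: up storm calendar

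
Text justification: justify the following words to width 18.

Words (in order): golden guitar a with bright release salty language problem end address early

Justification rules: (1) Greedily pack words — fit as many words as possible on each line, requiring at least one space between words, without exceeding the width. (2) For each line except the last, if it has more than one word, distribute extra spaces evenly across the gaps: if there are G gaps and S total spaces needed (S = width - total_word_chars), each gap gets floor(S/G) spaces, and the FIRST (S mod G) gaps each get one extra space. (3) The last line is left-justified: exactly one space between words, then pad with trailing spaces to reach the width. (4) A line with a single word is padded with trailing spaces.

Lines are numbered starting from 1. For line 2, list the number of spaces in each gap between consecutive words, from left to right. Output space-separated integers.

Line 1: ['golden', 'guitar', 'a'] (min_width=15, slack=3)
Line 2: ['with', 'bright'] (min_width=11, slack=7)
Line 3: ['release', 'salty'] (min_width=13, slack=5)
Line 4: ['language', 'problem'] (min_width=16, slack=2)
Line 5: ['end', 'address', 'early'] (min_width=17, slack=1)

Answer: 8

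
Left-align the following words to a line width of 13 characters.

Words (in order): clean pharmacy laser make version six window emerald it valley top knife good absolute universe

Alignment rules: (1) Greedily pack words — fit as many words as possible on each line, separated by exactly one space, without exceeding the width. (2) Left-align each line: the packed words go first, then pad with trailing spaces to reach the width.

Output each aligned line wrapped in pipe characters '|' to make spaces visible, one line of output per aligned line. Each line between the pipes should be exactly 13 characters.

Answer: |clean        |
|pharmacy     |
|laser make   |
|version six  |
|window       |
|emerald it   |
|valley top   |
|knife good   |
|absolute     |
|universe     |

Derivation:
Line 1: ['clean'] (min_width=5, slack=8)
Line 2: ['pharmacy'] (min_width=8, slack=5)
Line 3: ['laser', 'make'] (min_width=10, slack=3)
Line 4: ['version', 'six'] (min_width=11, slack=2)
Line 5: ['window'] (min_width=6, slack=7)
Line 6: ['emerald', 'it'] (min_width=10, slack=3)
Line 7: ['valley', 'top'] (min_width=10, slack=3)
Line 8: ['knife', 'good'] (min_width=10, slack=3)
Line 9: ['absolute'] (min_width=8, slack=5)
Line 10: ['universe'] (min_width=8, slack=5)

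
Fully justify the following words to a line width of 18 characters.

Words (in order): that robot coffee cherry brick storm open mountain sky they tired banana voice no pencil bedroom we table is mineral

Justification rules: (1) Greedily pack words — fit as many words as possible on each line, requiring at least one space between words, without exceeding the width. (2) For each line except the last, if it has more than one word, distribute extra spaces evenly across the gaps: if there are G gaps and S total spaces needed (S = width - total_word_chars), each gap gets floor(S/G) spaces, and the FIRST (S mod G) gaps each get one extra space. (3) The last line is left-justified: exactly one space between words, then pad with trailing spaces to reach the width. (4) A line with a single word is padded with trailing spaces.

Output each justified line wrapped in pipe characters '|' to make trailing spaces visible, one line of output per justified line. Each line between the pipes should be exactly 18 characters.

Answer: |that  robot coffee|
|cherry brick storm|
|open  mountain sky|
|they  tired banana|
|voice   no  pencil|
|bedroom  we  table|
|is mineral        |

Derivation:
Line 1: ['that', 'robot', 'coffee'] (min_width=17, slack=1)
Line 2: ['cherry', 'brick', 'storm'] (min_width=18, slack=0)
Line 3: ['open', 'mountain', 'sky'] (min_width=17, slack=1)
Line 4: ['they', 'tired', 'banana'] (min_width=17, slack=1)
Line 5: ['voice', 'no', 'pencil'] (min_width=15, slack=3)
Line 6: ['bedroom', 'we', 'table'] (min_width=16, slack=2)
Line 7: ['is', 'mineral'] (min_width=10, slack=8)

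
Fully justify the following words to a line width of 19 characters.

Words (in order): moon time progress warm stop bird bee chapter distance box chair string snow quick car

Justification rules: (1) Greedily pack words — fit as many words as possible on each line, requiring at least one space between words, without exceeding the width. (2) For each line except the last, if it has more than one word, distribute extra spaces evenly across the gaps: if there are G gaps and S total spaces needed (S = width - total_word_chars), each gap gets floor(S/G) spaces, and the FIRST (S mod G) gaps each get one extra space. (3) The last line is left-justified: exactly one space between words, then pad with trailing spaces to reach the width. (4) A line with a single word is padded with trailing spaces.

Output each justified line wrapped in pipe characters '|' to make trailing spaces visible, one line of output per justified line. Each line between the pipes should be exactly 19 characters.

Answer: |moon  time progress|
|warm  stop bird bee|
|chapter    distance|
|box   chair  string|
|snow quick car     |

Derivation:
Line 1: ['moon', 'time', 'progress'] (min_width=18, slack=1)
Line 2: ['warm', 'stop', 'bird', 'bee'] (min_width=18, slack=1)
Line 3: ['chapter', 'distance'] (min_width=16, slack=3)
Line 4: ['box', 'chair', 'string'] (min_width=16, slack=3)
Line 5: ['snow', 'quick', 'car'] (min_width=14, slack=5)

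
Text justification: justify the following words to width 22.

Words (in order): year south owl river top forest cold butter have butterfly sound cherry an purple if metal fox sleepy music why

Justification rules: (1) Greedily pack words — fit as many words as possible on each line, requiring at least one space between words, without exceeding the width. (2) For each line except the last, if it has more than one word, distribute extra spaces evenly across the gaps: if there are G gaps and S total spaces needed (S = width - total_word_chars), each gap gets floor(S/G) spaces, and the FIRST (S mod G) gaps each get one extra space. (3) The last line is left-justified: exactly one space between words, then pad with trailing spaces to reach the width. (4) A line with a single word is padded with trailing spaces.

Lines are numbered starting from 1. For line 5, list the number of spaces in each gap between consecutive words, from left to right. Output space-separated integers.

Answer: 1 1 1

Derivation:
Line 1: ['year', 'south', 'owl', 'river'] (min_width=20, slack=2)
Line 2: ['top', 'forest', 'cold', 'butter'] (min_width=22, slack=0)
Line 3: ['have', 'butterfly', 'sound'] (min_width=20, slack=2)
Line 4: ['cherry', 'an', 'purple', 'if'] (min_width=19, slack=3)
Line 5: ['metal', 'fox', 'sleepy', 'music'] (min_width=22, slack=0)
Line 6: ['why'] (min_width=3, slack=19)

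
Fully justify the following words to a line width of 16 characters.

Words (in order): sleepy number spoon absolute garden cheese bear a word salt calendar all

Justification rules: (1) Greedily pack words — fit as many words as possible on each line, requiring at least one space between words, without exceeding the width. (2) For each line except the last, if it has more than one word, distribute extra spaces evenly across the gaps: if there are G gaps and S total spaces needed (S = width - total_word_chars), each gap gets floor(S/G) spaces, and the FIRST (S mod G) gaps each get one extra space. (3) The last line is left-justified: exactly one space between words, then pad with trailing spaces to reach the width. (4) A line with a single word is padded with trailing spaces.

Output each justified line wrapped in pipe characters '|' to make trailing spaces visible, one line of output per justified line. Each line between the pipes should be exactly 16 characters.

Answer: |sleepy    number|
|spoon   absolute|
|garden    cheese|
|bear a word salt|
|calendar all    |

Derivation:
Line 1: ['sleepy', 'number'] (min_width=13, slack=3)
Line 2: ['spoon', 'absolute'] (min_width=14, slack=2)
Line 3: ['garden', 'cheese'] (min_width=13, slack=3)
Line 4: ['bear', 'a', 'word', 'salt'] (min_width=16, slack=0)
Line 5: ['calendar', 'all'] (min_width=12, slack=4)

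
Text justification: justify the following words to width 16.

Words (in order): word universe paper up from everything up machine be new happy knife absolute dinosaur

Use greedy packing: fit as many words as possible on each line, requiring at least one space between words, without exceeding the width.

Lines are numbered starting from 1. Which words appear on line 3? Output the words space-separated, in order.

Line 1: ['word', 'universe'] (min_width=13, slack=3)
Line 2: ['paper', 'up', 'from'] (min_width=13, slack=3)
Line 3: ['everything', 'up'] (min_width=13, slack=3)
Line 4: ['machine', 'be', 'new'] (min_width=14, slack=2)
Line 5: ['happy', 'knife'] (min_width=11, slack=5)
Line 6: ['absolute'] (min_width=8, slack=8)
Line 7: ['dinosaur'] (min_width=8, slack=8)

Answer: everything up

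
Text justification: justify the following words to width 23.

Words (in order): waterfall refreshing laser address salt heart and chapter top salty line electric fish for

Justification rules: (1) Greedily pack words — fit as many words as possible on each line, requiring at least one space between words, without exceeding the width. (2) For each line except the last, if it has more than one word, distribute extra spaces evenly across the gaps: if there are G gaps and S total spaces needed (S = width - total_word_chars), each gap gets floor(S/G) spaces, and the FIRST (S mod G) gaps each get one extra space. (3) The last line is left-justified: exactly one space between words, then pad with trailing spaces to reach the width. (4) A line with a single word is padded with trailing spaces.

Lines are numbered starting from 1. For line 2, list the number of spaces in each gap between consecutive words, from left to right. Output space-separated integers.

Line 1: ['waterfall', 'refreshing'] (min_width=20, slack=3)
Line 2: ['laser', 'address', 'salt'] (min_width=18, slack=5)
Line 3: ['heart', 'and', 'chapter', 'top'] (min_width=21, slack=2)
Line 4: ['salty', 'line', 'electric'] (min_width=19, slack=4)
Line 5: ['fish', 'for'] (min_width=8, slack=15)

Answer: 4 3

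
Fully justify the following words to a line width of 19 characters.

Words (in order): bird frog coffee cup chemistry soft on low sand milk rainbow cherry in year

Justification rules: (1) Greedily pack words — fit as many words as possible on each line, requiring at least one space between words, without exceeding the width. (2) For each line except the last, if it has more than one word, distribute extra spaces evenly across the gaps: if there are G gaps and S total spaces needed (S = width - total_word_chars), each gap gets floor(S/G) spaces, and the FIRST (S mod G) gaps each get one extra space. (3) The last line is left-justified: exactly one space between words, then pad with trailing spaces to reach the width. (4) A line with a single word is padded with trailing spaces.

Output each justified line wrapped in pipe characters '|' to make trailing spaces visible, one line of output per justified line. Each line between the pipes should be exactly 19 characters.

Line 1: ['bird', 'frog', 'coffee'] (min_width=16, slack=3)
Line 2: ['cup', 'chemistry', 'soft'] (min_width=18, slack=1)
Line 3: ['on', 'low', 'sand', 'milk'] (min_width=16, slack=3)
Line 4: ['rainbow', 'cherry', 'in'] (min_width=17, slack=2)
Line 5: ['year'] (min_width=4, slack=15)

Answer: |bird   frog  coffee|
|cup  chemistry soft|
|on  low  sand  milk|
|rainbow  cherry  in|
|year               |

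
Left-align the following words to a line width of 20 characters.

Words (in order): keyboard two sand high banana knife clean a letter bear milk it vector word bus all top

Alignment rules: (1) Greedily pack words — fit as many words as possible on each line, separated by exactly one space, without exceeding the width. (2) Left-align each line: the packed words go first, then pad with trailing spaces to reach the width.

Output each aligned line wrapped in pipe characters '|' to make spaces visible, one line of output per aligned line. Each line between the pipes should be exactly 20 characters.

Answer: |keyboard two sand   |
|high banana knife   |
|clean a letter bear |
|milk it vector word |
|bus all top         |

Derivation:
Line 1: ['keyboard', 'two', 'sand'] (min_width=17, slack=3)
Line 2: ['high', 'banana', 'knife'] (min_width=17, slack=3)
Line 3: ['clean', 'a', 'letter', 'bear'] (min_width=19, slack=1)
Line 4: ['milk', 'it', 'vector', 'word'] (min_width=19, slack=1)
Line 5: ['bus', 'all', 'top'] (min_width=11, slack=9)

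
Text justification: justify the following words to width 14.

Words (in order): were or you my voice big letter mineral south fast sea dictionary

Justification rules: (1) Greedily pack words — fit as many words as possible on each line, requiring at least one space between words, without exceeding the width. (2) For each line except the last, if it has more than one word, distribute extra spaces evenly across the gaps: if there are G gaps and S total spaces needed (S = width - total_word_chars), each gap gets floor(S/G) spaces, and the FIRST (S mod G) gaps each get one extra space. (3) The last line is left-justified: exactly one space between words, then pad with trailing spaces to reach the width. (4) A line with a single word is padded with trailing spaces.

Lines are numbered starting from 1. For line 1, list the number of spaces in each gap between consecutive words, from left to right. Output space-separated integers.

Answer: 1 1 1

Derivation:
Line 1: ['were', 'or', 'you', 'my'] (min_width=14, slack=0)
Line 2: ['voice', 'big'] (min_width=9, slack=5)
Line 3: ['letter', 'mineral'] (min_width=14, slack=0)
Line 4: ['south', 'fast', 'sea'] (min_width=14, slack=0)
Line 5: ['dictionary'] (min_width=10, slack=4)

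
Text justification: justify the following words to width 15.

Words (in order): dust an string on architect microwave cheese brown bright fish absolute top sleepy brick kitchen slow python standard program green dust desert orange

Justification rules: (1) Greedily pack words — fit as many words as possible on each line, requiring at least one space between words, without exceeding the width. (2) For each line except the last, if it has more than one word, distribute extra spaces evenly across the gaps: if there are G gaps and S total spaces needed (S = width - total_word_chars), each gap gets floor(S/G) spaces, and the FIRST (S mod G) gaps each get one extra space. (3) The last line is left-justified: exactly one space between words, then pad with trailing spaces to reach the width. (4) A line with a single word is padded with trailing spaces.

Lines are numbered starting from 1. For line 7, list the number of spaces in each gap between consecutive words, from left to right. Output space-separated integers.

Answer: 4

Derivation:
Line 1: ['dust', 'an', 'string'] (min_width=14, slack=1)
Line 2: ['on', 'architect'] (min_width=12, slack=3)
Line 3: ['microwave'] (min_width=9, slack=6)
Line 4: ['cheese', 'brown'] (min_width=12, slack=3)
Line 5: ['bright', 'fish'] (min_width=11, slack=4)
Line 6: ['absolute', 'top'] (min_width=12, slack=3)
Line 7: ['sleepy', 'brick'] (min_width=12, slack=3)
Line 8: ['kitchen', 'slow'] (min_width=12, slack=3)
Line 9: ['python', 'standard'] (min_width=15, slack=0)
Line 10: ['program', 'green'] (min_width=13, slack=2)
Line 11: ['dust', 'desert'] (min_width=11, slack=4)
Line 12: ['orange'] (min_width=6, slack=9)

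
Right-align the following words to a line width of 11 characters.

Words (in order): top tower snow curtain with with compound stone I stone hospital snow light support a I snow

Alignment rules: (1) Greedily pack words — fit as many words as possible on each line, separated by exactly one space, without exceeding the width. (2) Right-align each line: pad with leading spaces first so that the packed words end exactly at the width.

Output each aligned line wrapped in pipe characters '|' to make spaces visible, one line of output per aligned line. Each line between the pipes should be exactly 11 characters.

Answer: |  top tower|
|       snow|
|    curtain|
|  with with|
|   compound|
|    stone I|
|      stone|
|   hospital|
| snow light|
|support a I|
|       snow|

Derivation:
Line 1: ['top', 'tower'] (min_width=9, slack=2)
Line 2: ['snow'] (min_width=4, slack=7)
Line 3: ['curtain'] (min_width=7, slack=4)
Line 4: ['with', 'with'] (min_width=9, slack=2)
Line 5: ['compound'] (min_width=8, slack=3)
Line 6: ['stone', 'I'] (min_width=7, slack=4)
Line 7: ['stone'] (min_width=5, slack=6)
Line 8: ['hospital'] (min_width=8, slack=3)
Line 9: ['snow', 'light'] (min_width=10, slack=1)
Line 10: ['support', 'a', 'I'] (min_width=11, slack=0)
Line 11: ['snow'] (min_width=4, slack=7)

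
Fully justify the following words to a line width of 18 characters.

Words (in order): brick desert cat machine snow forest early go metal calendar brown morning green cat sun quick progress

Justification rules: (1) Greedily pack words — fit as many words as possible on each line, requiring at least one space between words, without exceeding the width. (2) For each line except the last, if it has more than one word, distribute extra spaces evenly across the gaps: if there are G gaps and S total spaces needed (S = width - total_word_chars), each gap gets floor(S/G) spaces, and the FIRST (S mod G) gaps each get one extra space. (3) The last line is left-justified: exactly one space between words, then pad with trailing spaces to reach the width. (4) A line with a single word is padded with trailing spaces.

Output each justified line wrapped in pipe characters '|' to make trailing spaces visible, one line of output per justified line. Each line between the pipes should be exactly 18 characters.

Line 1: ['brick', 'desert', 'cat'] (min_width=16, slack=2)
Line 2: ['machine', 'snow'] (min_width=12, slack=6)
Line 3: ['forest', 'early', 'go'] (min_width=15, slack=3)
Line 4: ['metal', 'calendar'] (min_width=14, slack=4)
Line 5: ['brown', 'morning'] (min_width=13, slack=5)
Line 6: ['green', 'cat', 'sun'] (min_width=13, slack=5)
Line 7: ['quick', 'progress'] (min_width=14, slack=4)

Answer: |brick  desert  cat|
|machine       snow|
|forest   early  go|
|metal     calendar|
|brown      morning|
|green    cat   sun|
|quick progress    |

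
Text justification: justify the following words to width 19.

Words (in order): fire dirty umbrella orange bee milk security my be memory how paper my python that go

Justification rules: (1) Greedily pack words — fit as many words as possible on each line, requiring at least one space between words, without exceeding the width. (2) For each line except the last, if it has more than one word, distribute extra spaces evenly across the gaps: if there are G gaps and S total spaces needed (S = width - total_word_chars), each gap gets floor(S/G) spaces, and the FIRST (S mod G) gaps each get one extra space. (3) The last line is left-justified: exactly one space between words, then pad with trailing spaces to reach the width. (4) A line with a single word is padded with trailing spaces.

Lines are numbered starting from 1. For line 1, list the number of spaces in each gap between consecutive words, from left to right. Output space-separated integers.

Line 1: ['fire', 'dirty', 'umbrella'] (min_width=19, slack=0)
Line 2: ['orange', 'bee', 'milk'] (min_width=15, slack=4)
Line 3: ['security', 'my', 'be'] (min_width=14, slack=5)
Line 4: ['memory', 'how', 'paper', 'my'] (min_width=19, slack=0)
Line 5: ['python', 'that', 'go'] (min_width=14, slack=5)

Answer: 1 1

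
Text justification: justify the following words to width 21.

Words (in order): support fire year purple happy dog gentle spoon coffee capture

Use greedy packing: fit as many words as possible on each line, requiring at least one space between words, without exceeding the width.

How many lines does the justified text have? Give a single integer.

Line 1: ['support', 'fire', 'year'] (min_width=17, slack=4)
Line 2: ['purple', 'happy', 'dog'] (min_width=16, slack=5)
Line 3: ['gentle', 'spoon', 'coffee'] (min_width=19, slack=2)
Line 4: ['capture'] (min_width=7, slack=14)
Total lines: 4

Answer: 4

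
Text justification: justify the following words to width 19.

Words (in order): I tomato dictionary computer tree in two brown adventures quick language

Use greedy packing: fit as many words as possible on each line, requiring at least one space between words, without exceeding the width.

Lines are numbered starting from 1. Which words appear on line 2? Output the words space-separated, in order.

Line 1: ['I', 'tomato', 'dictionary'] (min_width=19, slack=0)
Line 2: ['computer', 'tree', 'in'] (min_width=16, slack=3)
Line 3: ['two', 'brown'] (min_width=9, slack=10)
Line 4: ['adventures', 'quick'] (min_width=16, slack=3)
Line 5: ['language'] (min_width=8, slack=11)

Answer: computer tree in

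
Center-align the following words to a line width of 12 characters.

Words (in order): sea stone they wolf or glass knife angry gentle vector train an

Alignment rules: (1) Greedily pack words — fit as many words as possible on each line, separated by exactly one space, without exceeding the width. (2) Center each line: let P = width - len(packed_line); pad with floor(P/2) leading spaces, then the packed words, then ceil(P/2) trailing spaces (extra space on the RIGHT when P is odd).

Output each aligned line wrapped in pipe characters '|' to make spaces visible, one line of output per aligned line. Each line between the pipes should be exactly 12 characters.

Line 1: ['sea', 'stone'] (min_width=9, slack=3)
Line 2: ['they', 'wolf', 'or'] (min_width=12, slack=0)
Line 3: ['glass', 'knife'] (min_width=11, slack=1)
Line 4: ['angry', 'gentle'] (min_width=12, slack=0)
Line 5: ['vector', 'train'] (min_width=12, slack=0)
Line 6: ['an'] (min_width=2, slack=10)

Answer: | sea stone  |
|they wolf or|
|glass knife |
|angry gentle|
|vector train|
|     an     |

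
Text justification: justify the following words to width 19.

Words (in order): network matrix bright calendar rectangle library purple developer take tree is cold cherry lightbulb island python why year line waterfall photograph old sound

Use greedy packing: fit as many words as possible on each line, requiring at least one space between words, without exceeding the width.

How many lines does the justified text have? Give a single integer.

Answer: 10

Derivation:
Line 1: ['network', 'matrix'] (min_width=14, slack=5)
Line 2: ['bright', 'calendar'] (min_width=15, slack=4)
Line 3: ['rectangle', 'library'] (min_width=17, slack=2)
Line 4: ['purple', 'developer'] (min_width=16, slack=3)
Line 5: ['take', 'tree', 'is', 'cold'] (min_width=17, slack=2)
Line 6: ['cherry', 'lightbulb'] (min_width=16, slack=3)
Line 7: ['island', 'python', 'why'] (min_width=17, slack=2)
Line 8: ['year', 'line', 'waterfall'] (min_width=19, slack=0)
Line 9: ['photograph', 'old'] (min_width=14, slack=5)
Line 10: ['sound'] (min_width=5, slack=14)
Total lines: 10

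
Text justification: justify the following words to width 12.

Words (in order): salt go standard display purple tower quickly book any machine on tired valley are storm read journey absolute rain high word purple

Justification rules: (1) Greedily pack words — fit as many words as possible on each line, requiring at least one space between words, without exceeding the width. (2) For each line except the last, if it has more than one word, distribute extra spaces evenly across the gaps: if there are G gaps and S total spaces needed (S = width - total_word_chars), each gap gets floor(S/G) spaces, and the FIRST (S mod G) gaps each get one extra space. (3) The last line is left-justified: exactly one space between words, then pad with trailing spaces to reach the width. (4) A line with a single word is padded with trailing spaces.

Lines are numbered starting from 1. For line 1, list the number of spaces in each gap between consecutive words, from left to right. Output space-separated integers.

Answer: 6

Derivation:
Line 1: ['salt', 'go'] (min_width=7, slack=5)
Line 2: ['standard'] (min_width=8, slack=4)
Line 3: ['display'] (min_width=7, slack=5)
Line 4: ['purple', 'tower'] (min_width=12, slack=0)
Line 5: ['quickly', 'book'] (min_width=12, slack=0)
Line 6: ['any', 'machine'] (min_width=11, slack=1)
Line 7: ['on', 'tired'] (min_width=8, slack=4)
Line 8: ['valley', 'are'] (min_width=10, slack=2)
Line 9: ['storm', 'read'] (min_width=10, slack=2)
Line 10: ['journey'] (min_width=7, slack=5)
Line 11: ['absolute'] (min_width=8, slack=4)
Line 12: ['rain', 'high'] (min_width=9, slack=3)
Line 13: ['word', 'purple'] (min_width=11, slack=1)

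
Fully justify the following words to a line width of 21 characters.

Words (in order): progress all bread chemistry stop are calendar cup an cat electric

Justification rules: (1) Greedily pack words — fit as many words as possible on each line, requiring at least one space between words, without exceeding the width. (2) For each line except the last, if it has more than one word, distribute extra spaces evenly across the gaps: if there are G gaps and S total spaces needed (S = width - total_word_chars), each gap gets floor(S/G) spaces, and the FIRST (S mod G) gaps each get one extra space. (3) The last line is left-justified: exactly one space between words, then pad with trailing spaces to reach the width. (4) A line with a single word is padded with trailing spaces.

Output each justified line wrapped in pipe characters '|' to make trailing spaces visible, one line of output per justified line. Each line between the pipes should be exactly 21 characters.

Line 1: ['progress', 'all', 'bread'] (min_width=18, slack=3)
Line 2: ['chemistry', 'stop', 'are'] (min_width=18, slack=3)
Line 3: ['calendar', 'cup', 'an', 'cat'] (min_width=19, slack=2)
Line 4: ['electric'] (min_width=8, slack=13)

Answer: |progress   all  bread|
|chemistry   stop  are|
|calendar  cup  an cat|
|electric             |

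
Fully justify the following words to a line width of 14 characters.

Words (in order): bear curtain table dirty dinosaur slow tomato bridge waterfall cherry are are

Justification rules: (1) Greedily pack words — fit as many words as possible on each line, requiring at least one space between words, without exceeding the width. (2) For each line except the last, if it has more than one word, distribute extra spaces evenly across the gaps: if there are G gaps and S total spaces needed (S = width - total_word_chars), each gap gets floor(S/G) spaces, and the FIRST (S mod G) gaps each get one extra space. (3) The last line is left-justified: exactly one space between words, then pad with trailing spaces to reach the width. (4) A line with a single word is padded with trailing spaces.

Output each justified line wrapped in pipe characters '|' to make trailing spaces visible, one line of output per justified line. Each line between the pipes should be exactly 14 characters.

Answer: |bear   curtain|
|table    dirty|
|dinosaur  slow|
|tomato  bridge|
|waterfall     |
|cherry are are|

Derivation:
Line 1: ['bear', 'curtain'] (min_width=12, slack=2)
Line 2: ['table', 'dirty'] (min_width=11, slack=3)
Line 3: ['dinosaur', 'slow'] (min_width=13, slack=1)
Line 4: ['tomato', 'bridge'] (min_width=13, slack=1)
Line 5: ['waterfall'] (min_width=9, slack=5)
Line 6: ['cherry', 'are', 'are'] (min_width=14, slack=0)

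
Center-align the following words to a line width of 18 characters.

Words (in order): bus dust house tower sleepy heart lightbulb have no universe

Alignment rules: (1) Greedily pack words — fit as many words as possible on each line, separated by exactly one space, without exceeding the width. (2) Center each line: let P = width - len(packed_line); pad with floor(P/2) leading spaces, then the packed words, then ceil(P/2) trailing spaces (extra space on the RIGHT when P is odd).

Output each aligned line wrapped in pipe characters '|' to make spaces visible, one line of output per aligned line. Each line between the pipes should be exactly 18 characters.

Line 1: ['bus', 'dust', 'house'] (min_width=14, slack=4)
Line 2: ['tower', 'sleepy', 'heart'] (min_width=18, slack=0)
Line 3: ['lightbulb', 'have', 'no'] (min_width=17, slack=1)
Line 4: ['universe'] (min_width=8, slack=10)

Answer: |  bus dust house  |
|tower sleepy heart|
|lightbulb have no |
|     universe     |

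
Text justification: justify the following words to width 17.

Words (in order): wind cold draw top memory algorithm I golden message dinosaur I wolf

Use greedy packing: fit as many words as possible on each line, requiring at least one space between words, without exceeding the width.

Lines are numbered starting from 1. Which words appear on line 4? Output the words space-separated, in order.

Line 1: ['wind', 'cold', 'draw'] (min_width=14, slack=3)
Line 2: ['top', 'memory'] (min_width=10, slack=7)
Line 3: ['algorithm', 'I'] (min_width=11, slack=6)
Line 4: ['golden', 'message'] (min_width=14, slack=3)
Line 5: ['dinosaur', 'I', 'wolf'] (min_width=15, slack=2)

Answer: golden message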